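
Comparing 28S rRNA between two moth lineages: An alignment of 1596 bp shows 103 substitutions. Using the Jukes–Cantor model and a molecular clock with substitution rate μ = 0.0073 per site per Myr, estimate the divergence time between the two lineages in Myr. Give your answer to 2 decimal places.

p = 103/1596 ≈ 0.064536.
d = −(3/4) ln(1 − 4p/3) = −0.75 ln(1 − 0.086048) = −0.75 ln(0.913952)
  = −0.75 × (-0.089977) = 0.067483 substitutions/site.
Under a molecular clock d = 2μt, so t = d/(2μ) = 0.067483 / (2 × 0.0073) = 4.62 Myr.

4.62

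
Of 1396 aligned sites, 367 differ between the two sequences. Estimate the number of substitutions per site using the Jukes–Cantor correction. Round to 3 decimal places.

0.324

p = 367/1396 ≈ 0.262894.
d = −(3/4) ln(1 − 4p/3) = −0.75 ln(1 − 0.350525) = −0.75 ln(0.649475)
  = −0.75 × (-0.431591) = 0.323693 substitutions/site.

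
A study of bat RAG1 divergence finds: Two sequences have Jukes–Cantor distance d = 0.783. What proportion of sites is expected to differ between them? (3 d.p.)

0.486

p = (3/4)(1 − e^(−4d/3)) = 0.75 × (1 − e^(-1.044)) = 0.75 × (1 − 0.352044) = 0.485967.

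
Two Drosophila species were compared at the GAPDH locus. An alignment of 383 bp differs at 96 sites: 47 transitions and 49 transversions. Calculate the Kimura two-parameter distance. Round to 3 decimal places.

P = 47/383 ≈ 0.122715 and Q = 49/383 ≈ 0.127937.
Under the Kimura two-parameter model, d = −½ ln(1 − 2P − Q) − ¼ ln(1 − 2Q).
1 − 2P − Q = 0.626633, giving −½ ln(0.626633) = 0.233697.
1 − 2Q = 0.744126, giving −¼ ln(0.744126) = 0.073886.
d = 0.233697 + 0.073886 = 0.307583.

0.308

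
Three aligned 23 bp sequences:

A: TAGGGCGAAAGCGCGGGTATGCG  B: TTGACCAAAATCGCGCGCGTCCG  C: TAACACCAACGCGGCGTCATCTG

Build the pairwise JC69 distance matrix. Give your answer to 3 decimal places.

A–B: 9/23 sites differ → p ≈ 0.391304, d = −0.75 ln(1 − 0.521739) = 0.553199 ≈ 0.553.
A–C: 11/23 sites differ → p ≈ 0.478261, d = −0.75 ln(1 − 0.637681) = 0.761423 ≈ 0.761.
B–C: 13/23 sites differ → p ≈ 0.565217, d = −0.75 ln(1 − 0.753623) = 1.050669 ≈ 1.051.

d(A,B) = 0.553, d(A,C) = 0.761, d(B,C) = 1.051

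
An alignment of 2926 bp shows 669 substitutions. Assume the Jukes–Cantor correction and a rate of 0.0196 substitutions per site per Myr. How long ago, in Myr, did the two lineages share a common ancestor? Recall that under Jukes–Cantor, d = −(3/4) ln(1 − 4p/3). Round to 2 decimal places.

p = 669/2926 ≈ 0.22864.
d = −(3/4) ln(1 − 4p/3) = −0.75 ln(1 − 0.304853) = −0.75 ln(0.695147)
  = −0.75 × (-0.363632) = 0.272724 substitutions/site.
Under a molecular clock d = 2μt, so t = d/(2μ) = 0.272724 / (2 × 0.0196) = 6.96 Myr.

6.96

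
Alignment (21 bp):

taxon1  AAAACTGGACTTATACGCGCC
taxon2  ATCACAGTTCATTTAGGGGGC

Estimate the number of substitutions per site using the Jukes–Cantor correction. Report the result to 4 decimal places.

The sequences differ at 10 of 21 sites (2, 3, 6, 8, 9, 11, 13, 16, 18, 20), so p = 10/21 ≈ 0.47619.
d = −(3/4) ln(1 − 4p/3) = −0.75 ln(1 − 0.63492) = −0.75 ln(0.36508)
  = −0.75 × (-1.007639) = 0.755729 substitutions/site.

0.7557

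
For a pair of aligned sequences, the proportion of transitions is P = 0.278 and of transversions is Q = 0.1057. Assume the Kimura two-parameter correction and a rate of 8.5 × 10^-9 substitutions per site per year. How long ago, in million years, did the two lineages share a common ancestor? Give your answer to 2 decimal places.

35.37

Under the Kimura two-parameter model, d = −½ ln(1 − 2P − Q) − ¼ ln(1 − 2Q).
1 − 2P − Q = 0.3383, giving −½ ln(0.3383) = 0.541911.
1 − 2Q = 0.7886, giving −¼ ln(0.7886) = 0.059374.
d = 0.541911 + 0.059374 = 0.601285.
Under a molecular clock d = 2μt, so t = d/(2μ) = 0.601285 / (2 × 8.5 × 10^-9) = 35.37 million years.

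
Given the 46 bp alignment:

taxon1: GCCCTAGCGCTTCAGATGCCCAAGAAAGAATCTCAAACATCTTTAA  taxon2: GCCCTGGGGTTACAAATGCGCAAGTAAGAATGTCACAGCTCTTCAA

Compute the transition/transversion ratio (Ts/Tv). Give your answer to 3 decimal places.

0.500

Transitions are A↔G and C↔T; transversions are all other mismatches.
Transitions: 4. Transversions: 8.
R = 4/8 = 0.500.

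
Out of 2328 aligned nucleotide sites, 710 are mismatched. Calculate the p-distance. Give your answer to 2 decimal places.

0.30

p = 710/2328 = 0.304982… ≈ 0.30 (to 2 d.p.).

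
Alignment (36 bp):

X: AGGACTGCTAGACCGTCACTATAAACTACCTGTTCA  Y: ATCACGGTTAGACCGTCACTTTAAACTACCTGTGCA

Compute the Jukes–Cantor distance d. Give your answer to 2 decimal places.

The sequences differ at 6 of 36 sites (2, 3, 6, 8, 21, 34), so p = 6/36 ≈ 0.166667.
d = −(3/4) ln(1 − 4p/3) = −0.75 ln(1 − 0.222223) = −0.75 ln(0.777777)
  = −0.75 × (-0.251315) = 0.188486 substitutions/site.

0.19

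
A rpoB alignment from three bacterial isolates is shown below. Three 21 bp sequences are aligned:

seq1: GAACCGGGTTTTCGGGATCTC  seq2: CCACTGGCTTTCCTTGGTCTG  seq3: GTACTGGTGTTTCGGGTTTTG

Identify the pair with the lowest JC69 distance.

seq1–seq2: 9/21 differ, p = 0.429, d = 0.635.
seq1–seq3: 7/21 differ, p = 0.333, d = 0.441.
seq2–seq3: 9/21 differ, p = 0.429, d = 0.635.
The smallest distance is between seq1 and seq3.

seq1 and seq3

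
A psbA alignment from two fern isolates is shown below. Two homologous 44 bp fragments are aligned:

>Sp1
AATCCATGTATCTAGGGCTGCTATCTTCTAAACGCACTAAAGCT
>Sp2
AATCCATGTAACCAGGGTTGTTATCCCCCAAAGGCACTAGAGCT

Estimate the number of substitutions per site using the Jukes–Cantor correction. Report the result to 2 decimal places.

The sequences differ at 9 of 44 sites (11, 13, 18, 21, 26, 27, 29, 33, 40), so p = 9/44 ≈ 0.204545.
d = −(3/4) ln(1 − 4p/3) = −0.75 ln(1 − 0.272727) = −0.75 ln(0.727273)
  = −0.75 × (-0.318453) = 0.238840 substitutions/site.

0.24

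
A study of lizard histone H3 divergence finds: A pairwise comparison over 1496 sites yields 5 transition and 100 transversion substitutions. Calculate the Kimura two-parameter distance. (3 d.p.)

0.074

P = 5/1496 ≈ 0.003342 and Q = 100/1496 ≈ 0.066845.
Under the Kimura two-parameter model, d = −½ ln(1 − 2P − Q) − ¼ ln(1 − 2Q).
1 − 2P − Q = 0.926471, giving −½ ln(0.926471) = 0.038186.
1 − 2Q = 0.86631, giving −¼ ln(0.86631) = 0.035878.
d = 0.038186 + 0.035878 = 0.074064.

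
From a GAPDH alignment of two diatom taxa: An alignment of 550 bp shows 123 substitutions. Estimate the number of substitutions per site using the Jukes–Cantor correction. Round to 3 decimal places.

0.266

p = 123/550 ≈ 0.223636.
d = −(3/4) ln(1 − 4p/3) = −0.75 ln(1 − 0.298181) = −0.75 ln(0.701819)
  = −0.75 × (-0.354080) = 0.265560 substitutions/site.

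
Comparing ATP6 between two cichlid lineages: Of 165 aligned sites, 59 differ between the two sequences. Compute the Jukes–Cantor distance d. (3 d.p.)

0.486

p = 59/165 ≈ 0.357576.
d = −(3/4) ln(1 − 4p/3) = −0.75 ln(1 − 0.476768) = −0.75 ln(0.523232)
  = −0.75 × (-0.647730) = 0.485798 substitutions/site.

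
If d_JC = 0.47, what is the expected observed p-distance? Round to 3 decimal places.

0.349

p = (3/4)(1 − e^(−4d/3)) = 0.75 × (1 − e^(-0.626667)) = 0.75 × (1 − 0.534370) = 0.349223.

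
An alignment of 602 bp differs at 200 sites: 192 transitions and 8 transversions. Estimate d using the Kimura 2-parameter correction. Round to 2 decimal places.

0.53

P = 192/602 ≈ 0.318937 and Q = 8/602 ≈ 0.013289.
Under the Kimura two-parameter model, d = −½ ln(1 − 2P − Q) − ¼ ln(1 − 2Q).
1 − 2P − Q = 0.348837, giving −½ ln(0.348837) = 0.526575.
1 − 2Q = 0.973422, giving −¼ ln(0.973422) = 0.006734.
d = 0.526575 + 0.006734 = 0.533309.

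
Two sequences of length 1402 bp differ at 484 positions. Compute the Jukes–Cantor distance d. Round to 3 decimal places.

p = 484/1402 ≈ 0.345221.
d = −(3/4) ln(1 − 4p/3) = −0.75 ln(1 − 0.460295) = −0.75 ln(0.539705)
  = −0.75 × (-0.616733) = 0.462550 substitutions/site.

0.463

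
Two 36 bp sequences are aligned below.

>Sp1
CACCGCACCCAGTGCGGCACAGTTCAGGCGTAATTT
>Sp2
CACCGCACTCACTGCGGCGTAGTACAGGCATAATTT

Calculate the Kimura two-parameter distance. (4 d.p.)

0.1922

Of 36 sites, 4 differences are transitions and 2 are transversions, so P = 4/36 ≈ 0.111111 and Q = 2/36 ≈ 0.055556.
Under the Kimura two-parameter model, d = −½ ln(1 − 2P − Q) − ¼ ln(1 − 2Q).
1 − 2P − Q = 0.722222, giving −½ ln(0.722222) = 0.162711.
1 − 2Q = 0.888888, giving −¼ ln(0.888888) = 0.029446.
d = 0.162711 + 0.029446 = 0.192157.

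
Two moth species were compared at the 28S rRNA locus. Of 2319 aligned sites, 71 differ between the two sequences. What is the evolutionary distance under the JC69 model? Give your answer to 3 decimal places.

0.031

p = 71/2319 ≈ 0.030617.
d = −(3/4) ln(1 − 4p/3) = −0.75 ln(1 − 0.040823) = −0.75 ln(0.959177)
  = −0.75 × (-0.041680) = 0.031260 substitutions/site.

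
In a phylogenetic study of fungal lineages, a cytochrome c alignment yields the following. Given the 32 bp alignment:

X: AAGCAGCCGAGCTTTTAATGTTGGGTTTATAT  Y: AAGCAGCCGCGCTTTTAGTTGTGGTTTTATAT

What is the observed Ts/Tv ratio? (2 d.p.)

Transitions are A↔G and C↔T; transversions are all other mismatches.
Transitions: 1. Transversions: 4.
R = 1/4 = 0.25.

0.25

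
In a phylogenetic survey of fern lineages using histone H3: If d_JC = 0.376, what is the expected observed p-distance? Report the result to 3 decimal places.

0.296

p = (3/4)(1 − e^(−4d/3)) = 0.75 × (1 − e^(-0.501333)) = 0.75 × (1 − 0.605723) = 0.295708.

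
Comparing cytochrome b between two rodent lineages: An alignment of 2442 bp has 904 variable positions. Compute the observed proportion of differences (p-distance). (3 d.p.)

0.370

p = 904/2442 = 0.370188… ≈ 0.370 (to 3 d.p.).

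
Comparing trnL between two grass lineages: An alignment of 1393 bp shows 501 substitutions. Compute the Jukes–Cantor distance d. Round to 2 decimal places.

p = 501/1393 ≈ 0.359655.
d = −(3/4) ln(1 − 4p/3) = −0.75 ln(1 − 0.47954) = −0.75 ln(0.52046)
  = −0.75 × (-0.653042) = 0.489782 substitutions/site.

0.49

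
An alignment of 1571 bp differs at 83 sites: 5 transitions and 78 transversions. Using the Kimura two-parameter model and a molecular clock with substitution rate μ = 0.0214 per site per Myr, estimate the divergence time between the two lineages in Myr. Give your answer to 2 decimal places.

1.28

P = 5/1571 ≈ 0.003183 and Q = 78/1571 ≈ 0.04965.
Under the Kimura two-parameter model, d = −½ ln(1 − 2P − Q) − ¼ ln(1 − 2Q).
1 − 2P − Q = 0.943984, giving −½ ln(0.943984) = 0.028823.
1 − 2Q = 0.9007, giving −¼ ln(0.9007) = 0.026146.
d = 0.028823 + 0.026146 = 0.054969.
Under a molecular clock d = 2μt, so t = d/(2μ) = 0.054969 / (2 × 0.0214) = 1.28 Myr.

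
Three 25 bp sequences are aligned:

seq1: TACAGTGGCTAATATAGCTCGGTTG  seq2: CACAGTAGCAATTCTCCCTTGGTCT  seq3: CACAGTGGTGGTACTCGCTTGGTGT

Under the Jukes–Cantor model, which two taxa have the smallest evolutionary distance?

seq2 and seq3

seq1–seq2: 10/25 differ, p = 0.400, d = 0.572.
seq1–seq3: 11/25 differ, p = 0.440, d = 0.663.
seq2–seq3: 7/25 differ, p = 0.280, d = 0.351.
The smallest distance is between seq2 and seq3.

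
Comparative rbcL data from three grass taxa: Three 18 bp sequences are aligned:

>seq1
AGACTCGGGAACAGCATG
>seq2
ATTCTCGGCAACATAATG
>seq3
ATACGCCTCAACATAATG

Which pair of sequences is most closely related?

seq1–seq2: 5/18 differ, p = 0.278, d = 0.347.
seq1–seq3: 7/18 differ, p = 0.389, d = 0.548.
seq2–seq3: 4/18 differ, p = 0.222, d = 0.264.
The smallest distance is between seq2 and seq3.

seq2 and seq3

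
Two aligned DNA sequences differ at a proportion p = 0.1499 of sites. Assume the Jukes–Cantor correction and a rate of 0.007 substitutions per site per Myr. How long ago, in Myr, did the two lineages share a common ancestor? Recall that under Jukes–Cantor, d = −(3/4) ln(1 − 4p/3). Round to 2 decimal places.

d = −(3/4) ln(1 − 4p/3) = −0.75 ln(1 − 0.199867) = −0.75 ln(0.800133)
  = −0.75 × (-0.222977) = 0.167233 substitutions/site.
Under a molecular clock d = 2μt, so t = d/(2μ) = 0.167233 / (2 × 0.007) = 11.95 Myr.

11.95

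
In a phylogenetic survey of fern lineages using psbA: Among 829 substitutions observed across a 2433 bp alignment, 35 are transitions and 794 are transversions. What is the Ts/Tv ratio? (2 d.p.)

R = 35/794 = 0.044080… ≈ 0.04 (to 2 d.p.).

0.04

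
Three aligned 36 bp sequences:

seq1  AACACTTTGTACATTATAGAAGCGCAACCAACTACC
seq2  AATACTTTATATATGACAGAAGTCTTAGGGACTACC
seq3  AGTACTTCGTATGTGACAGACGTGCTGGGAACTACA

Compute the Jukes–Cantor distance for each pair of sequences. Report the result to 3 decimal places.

seq1–seq2: 12/36 sites differ → p ≈ 0.333333, d = −0.75 ln(1 − 0.444444) = 0.440839 ≈ 0.441.
seq1–seq3: 14/36 sites differ → p ≈ 0.388889, d = −0.75 ln(1 − 0.518519) = 0.548166 ≈ 0.548.
seq2–seq3: 10/36 sites differ → p ≈ 0.277778, d = −0.75 ln(1 − 0.370371) = 0.346968 ≈ 0.347.

d(seq1,seq2) = 0.441, d(seq1,seq3) = 0.548, d(seq2,seq3) = 0.347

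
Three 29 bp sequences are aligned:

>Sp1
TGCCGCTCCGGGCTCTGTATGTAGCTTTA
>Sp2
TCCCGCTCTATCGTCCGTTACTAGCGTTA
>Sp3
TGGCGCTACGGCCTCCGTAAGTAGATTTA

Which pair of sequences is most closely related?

Sp1–Sp2: 11/29 differ, p = 0.379, d = 0.529.
Sp1–Sp3: 6/29 differ, p = 0.207, d = 0.242.
Sp2–Sp3: 11/29 differ, p = 0.379, d = 0.529.
The smallest distance is between Sp1 and Sp3.

Sp1 and Sp3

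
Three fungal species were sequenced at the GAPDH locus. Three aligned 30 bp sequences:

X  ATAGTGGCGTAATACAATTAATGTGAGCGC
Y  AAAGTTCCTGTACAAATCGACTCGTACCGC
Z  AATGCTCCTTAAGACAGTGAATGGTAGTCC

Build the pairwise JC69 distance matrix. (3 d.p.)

d(X,Y) = 0.931, d(X,Z) = 0.647, d(Y,Z) = 0.647

X–Y: 16/30 sites differ → p ≈ 0.533333, d = −0.75 ln(1 − 0.711111) = 0.931285 ≈ 0.931.
X–Z: 13/30 sites differ → p ≈ 0.433333, d = −0.75 ln(1 − 0.577777) = 0.646666 ≈ 0.647.
Y–Z: 13/30 sites differ → p ≈ 0.433333, d = −0.75 ln(1 − 0.577777) = 0.646666 ≈ 0.647.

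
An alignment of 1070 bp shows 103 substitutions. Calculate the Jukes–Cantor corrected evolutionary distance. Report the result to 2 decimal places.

0.10

p = 103/1070 ≈ 0.096262.
d = −(3/4) ln(1 − 4p/3) = −0.75 ln(1 − 0.128349) = −0.75 ln(0.871651)
  = −0.75 × (-0.137366) = 0.103025 substitutions/site.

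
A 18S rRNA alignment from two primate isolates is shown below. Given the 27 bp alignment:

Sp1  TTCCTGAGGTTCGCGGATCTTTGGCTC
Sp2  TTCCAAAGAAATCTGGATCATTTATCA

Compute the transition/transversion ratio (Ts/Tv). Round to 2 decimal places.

1.00

Transitions are A↔G and C↔T; transversions are all other mismatches.
Transitions: 7. Transversions: 7.
R = 7/7 = 1.00.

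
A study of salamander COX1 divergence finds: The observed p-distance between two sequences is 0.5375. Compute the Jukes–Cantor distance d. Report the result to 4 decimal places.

0.9458

d = −(3/4) ln(1 − 4p/3) = −0.75 ln(1 − 0.716667) = −0.75 ln(0.283333)
  = −0.75 × (-1.261132) = 0.945849 substitutions/site.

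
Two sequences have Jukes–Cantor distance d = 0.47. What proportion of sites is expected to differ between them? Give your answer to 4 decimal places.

p = (3/4)(1 − e^(−4d/3)) = 0.75 × (1 − e^(-0.626667)) = 0.75 × (1 − 0.534370) = 0.349223.

0.3492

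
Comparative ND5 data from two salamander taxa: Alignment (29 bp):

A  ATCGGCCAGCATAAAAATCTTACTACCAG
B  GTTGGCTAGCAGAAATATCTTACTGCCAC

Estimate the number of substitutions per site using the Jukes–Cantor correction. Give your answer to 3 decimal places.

0.291

The sequences differ at 7 of 29 sites (1, 3, 7, 12, 16, 25, 29), so p = 7/29 ≈ 0.241379.
d = −(3/4) ln(1 − 4p/3) = −0.75 ln(1 − 0.321839) = −0.75 ln(0.678161)
  = −0.75 × (-0.388371) = 0.291278 substitutions/site.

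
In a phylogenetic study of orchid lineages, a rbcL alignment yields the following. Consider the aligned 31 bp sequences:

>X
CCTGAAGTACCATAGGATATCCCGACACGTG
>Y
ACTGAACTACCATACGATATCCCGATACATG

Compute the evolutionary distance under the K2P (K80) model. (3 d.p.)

0.182

Of 31 sites, 2 differences are transitions and 3 are transversions, so P = 2/31 ≈ 0.064516 and Q = 3/31 ≈ 0.096774.
Under the Kimura two-parameter model, d = −½ ln(1 − 2P − Q) − ¼ ln(1 − 2Q).
1 − 2P − Q = 0.774194, giving −½ ln(0.774194) = 0.127966.
1 − 2Q = 0.806452, giving −¼ ln(0.806452) = 0.053778.
d = 0.127966 + 0.053778 = 0.181744.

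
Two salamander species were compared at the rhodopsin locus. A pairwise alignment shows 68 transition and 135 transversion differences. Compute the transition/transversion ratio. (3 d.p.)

0.504

R = 68/135 = 0.503703… ≈ 0.504 (to 3 d.p.).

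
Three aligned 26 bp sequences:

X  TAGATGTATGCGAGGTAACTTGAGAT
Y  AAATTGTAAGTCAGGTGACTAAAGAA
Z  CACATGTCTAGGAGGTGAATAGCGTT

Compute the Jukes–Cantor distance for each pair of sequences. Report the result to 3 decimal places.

X–Y: 10/26 sites differ → p ≈ 0.384615, d = −0.75 ln(1 − 0.51282) = 0.539341 ≈ 0.539.
X–Z: 10/26 sites differ → p ≈ 0.384615, d = −0.75 ln(1 − 0.51282) = 0.539341 ≈ 0.539.
Y–Z: 13/26 sites differ → p = 0.5, d = −0.75 ln(1 − 0.666667) = 0.823960 ≈ 0.824.

d(X,Y) = 0.539, d(X,Z) = 0.539, d(Y,Z) = 0.824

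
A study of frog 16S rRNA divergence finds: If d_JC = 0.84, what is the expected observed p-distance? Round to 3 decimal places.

p = (3/4)(1 − e^(−4d/3)) = 0.75 × (1 − e^(-1.12)) = 0.75 × (1 − 0.326280) = 0.505290.

0.505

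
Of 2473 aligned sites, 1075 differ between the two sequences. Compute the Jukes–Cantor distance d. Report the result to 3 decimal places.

p = 1075/2473 ≈ 0.434695.
d = −(3/4) ln(1 − 4p/3) = −0.75 ln(1 − 0.579593) = −0.75 ln(0.420407)
  = −0.75 × (-0.866532) = 0.649899 substitutions/site.

0.650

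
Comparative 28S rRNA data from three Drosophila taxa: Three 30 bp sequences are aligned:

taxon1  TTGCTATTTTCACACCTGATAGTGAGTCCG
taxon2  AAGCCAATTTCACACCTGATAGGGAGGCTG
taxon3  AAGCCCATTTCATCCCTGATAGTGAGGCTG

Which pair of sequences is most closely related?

taxon1–taxon2: 7/30 differ, p = 0.233, d = 0.280.
taxon1–taxon3: 9/30 differ, p = 0.300, d = 0.383.
taxon2–taxon3: 4/30 differ, p = 0.133, d = 0.147.
The smallest distance is between taxon2 and taxon3.

taxon2 and taxon3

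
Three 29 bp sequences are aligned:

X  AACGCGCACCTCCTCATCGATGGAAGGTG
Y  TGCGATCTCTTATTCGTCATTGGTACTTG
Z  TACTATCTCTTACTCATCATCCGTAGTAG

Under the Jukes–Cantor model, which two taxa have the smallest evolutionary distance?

Y and Z

X–Y: 14/29 differ, p = 0.483, d = 0.774.
X–Z: 14/29 differ, p = 0.483, d = 0.774.
Y–Z: 8/29 differ, p = 0.276, d = 0.344.
The smallest distance is between Y and Z.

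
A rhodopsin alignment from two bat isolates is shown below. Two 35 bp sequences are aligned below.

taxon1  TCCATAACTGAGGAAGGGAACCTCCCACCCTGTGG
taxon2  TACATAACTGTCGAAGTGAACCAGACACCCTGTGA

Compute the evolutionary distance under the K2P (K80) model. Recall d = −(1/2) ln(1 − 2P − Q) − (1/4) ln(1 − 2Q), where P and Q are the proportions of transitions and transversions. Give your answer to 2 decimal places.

0.28

Of 35 sites, 1 differences are transitions and 7 are transversions, so P = 1/35 ≈ 0.028571 and Q = 7/35 = 0.2.
Under the Kimura two-parameter model, d = −½ ln(1 − 2P − Q) − ¼ ln(1 − 2Q).
1 − 2P − Q = 0.742858, giving −½ ln(0.742858) = 0.148625.
1 − 2Q = 0.6, giving −¼ ln(0.6) = 0.127706.
d = 0.148625 + 0.127706 = 0.276331.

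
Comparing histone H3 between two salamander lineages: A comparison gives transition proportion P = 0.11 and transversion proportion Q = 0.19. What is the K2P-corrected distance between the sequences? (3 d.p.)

0.383

Under the Kimura two-parameter model, d = −½ ln(1 − 2P − Q) − ¼ ln(1 − 2Q).
1 − 2P − Q = 0.59, giving −½ ln(0.59) = 0.263816.
1 − 2Q = 0.62, giving −¼ ln(0.62) = 0.119509.
d = 0.263816 + 0.119509 = 0.383325.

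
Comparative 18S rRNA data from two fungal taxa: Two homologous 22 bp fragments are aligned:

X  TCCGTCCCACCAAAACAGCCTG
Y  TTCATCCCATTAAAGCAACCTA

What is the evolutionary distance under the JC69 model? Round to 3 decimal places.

0.414

The sequences differ at 7 of 22 sites (2, 4, 10, 11, 15, 18, 22), so p = 7/22 ≈ 0.318182.
d = −(3/4) ln(1 − 4p/3) = −0.75 ln(1 − 0.424243) = −0.75 ln(0.575757)
  = −0.75 × (-0.552070) = 0.414053 substitutions/site.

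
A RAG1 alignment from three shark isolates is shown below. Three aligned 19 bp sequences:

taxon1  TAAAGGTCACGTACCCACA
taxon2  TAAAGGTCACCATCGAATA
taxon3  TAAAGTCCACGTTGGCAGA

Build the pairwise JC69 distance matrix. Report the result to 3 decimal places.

d(taxon1,taxon2) = 0.410, d(taxon1,taxon3) = 0.410, d(taxon2,taxon3) = 0.507

taxon1–taxon2: 6/19 sites differ → p ≈ 0.315789, d = −0.75 ln(1 − 0.421052) = 0.409907 ≈ 0.410.
taxon1–taxon3: 6/19 sites differ → p ≈ 0.315789, d = −0.75 ln(1 − 0.421052) = 0.409907 ≈ 0.410.
taxon2–taxon3: 7/19 sites differ → p ≈ 0.368421, d = −0.75 ln(1 − 0.491228) = 0.506816 ≈ 0.507.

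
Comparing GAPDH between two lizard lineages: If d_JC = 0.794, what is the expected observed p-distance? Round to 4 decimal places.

0.4898

p = (3/4)(1 − e^(−4d/3)) = 0.75 × (1 − e^(-1.058667)) = 0.75 × (1 − 0.346918) = 0.489812.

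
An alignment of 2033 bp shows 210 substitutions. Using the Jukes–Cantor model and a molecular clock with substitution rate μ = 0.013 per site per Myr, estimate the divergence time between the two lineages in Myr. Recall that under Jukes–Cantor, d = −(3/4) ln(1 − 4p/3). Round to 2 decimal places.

p = 210/2033 ≈ 0.103296.
d = −(3/4) ln(1 − 4p/3) = −0.75 ln(1 − 0.137728) = −0.75 ln(0.862272)
  = −0.75 × (-0.148185) = 0.111139 substitutions/site.
Under a molecular clock d = 2μt, so t = d/(2μ) = 0.111139 / (2 × 0.013) = 4.27 Myr.

4.27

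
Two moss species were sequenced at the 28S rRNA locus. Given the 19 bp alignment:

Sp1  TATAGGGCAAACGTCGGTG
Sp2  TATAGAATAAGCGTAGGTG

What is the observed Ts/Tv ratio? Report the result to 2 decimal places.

Transitions are A↔G and C↔T; transversions are all other mismatches.
Transitions: 4. Transversions: 1.
R = 4/1 = 4.00.

4.00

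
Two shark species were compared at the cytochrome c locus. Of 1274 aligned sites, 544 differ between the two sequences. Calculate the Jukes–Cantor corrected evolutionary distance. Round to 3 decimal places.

0.632

p = 544/1274 ≈ 0.427002.
d = −(3/4) ln(1 − 4p/3) = −0.75 ln(1 − 0.569336) = −0.75 ln(0.430664)
  = −0.75 × (-0.842427) = 0.631820 substitutions/site.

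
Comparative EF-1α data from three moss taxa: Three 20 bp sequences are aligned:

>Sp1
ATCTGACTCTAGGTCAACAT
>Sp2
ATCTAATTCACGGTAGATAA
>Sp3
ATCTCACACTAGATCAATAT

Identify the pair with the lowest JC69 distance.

Sp1–Sp2: 8/20 differ, p = 0.400, d = 0.572.
Sp1–Sp3: 4/20 differ, p = 0.200, d = 0.233.
Sp2–Sp3: 9/20 differ, p = 0.450, d = 0.687.
The smallest distance is between Sp1 and Sp3.

Sp1 and Sp3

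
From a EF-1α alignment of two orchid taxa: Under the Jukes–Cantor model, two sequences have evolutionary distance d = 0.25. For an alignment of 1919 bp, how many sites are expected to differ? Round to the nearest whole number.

Invert JC69: p = (3/4)(1 − e^(−4d/3)) = 0.75 × (1 − e^(-0.333333)) = 0.75 × (1 − 0.716532) = 0.212601.
Expected differing sites = pL ≈ 0.212601 × 1919 = 407.981319 ≈ 408.

408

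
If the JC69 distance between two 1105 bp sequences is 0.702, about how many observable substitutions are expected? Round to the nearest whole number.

Invert JC69: p = (3/4)(1 − e^(−4d/3)) = 0.75 × (1 − e^(-0.936)) = 0.75 × (1 − 0.392193) = 0.455855.
Expected differing sites = pL ≈ 0.455855 × 1105 = 503.719775 ≈ 504.

504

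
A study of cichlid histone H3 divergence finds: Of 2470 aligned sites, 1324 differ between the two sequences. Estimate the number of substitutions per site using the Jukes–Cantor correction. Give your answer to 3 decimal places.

p = 1324/2470 ≈ 0.536032.
d = −(3/4) ln(1 − 4p/3) = −0.75 ln(1 − 0.714709) = −0.75 ln(0.285291)
  = −0.75 × (-1.254246) = 0.940685 substitutions/site.

0.941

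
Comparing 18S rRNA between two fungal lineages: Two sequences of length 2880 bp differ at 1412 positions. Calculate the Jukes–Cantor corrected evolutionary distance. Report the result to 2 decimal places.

p = 1412/2880 ≈ 0.490278.
d = −(3/4) ln(1 − 4p/3) = −0.75 ln(1 − 0.653704) = −0.75 ln(0.346296)
  = −0.75 × (-1.060461) = 0.795346 substitutions/site.

0.80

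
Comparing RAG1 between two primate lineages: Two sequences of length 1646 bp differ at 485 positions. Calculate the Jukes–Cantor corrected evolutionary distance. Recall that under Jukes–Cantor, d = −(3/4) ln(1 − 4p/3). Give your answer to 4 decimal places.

0.3743

p = 485/1646 ≈ 0.294654.
d = −(3/4) ln(1 − 4p/3) = −0.75 ln(1 − 0.392872) = −0.75 ln(0.607128)
  = −0.75 × (-0.499016) = 0.374262 substitutions/site.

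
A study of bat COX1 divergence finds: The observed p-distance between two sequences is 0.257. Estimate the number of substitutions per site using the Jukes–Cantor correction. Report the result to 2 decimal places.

d = −(3/4) ln(1 − 4p/3) = −0.75 ln(1 − 0.342667) = −0.75 ln(0.657333)
  = −0.75 × (-0.419565) = 0.314674 substitutions/site.

0.31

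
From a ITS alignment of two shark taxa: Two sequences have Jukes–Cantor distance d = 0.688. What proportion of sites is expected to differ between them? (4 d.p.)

p = (3/4)(1 − e^(−4d/3)) = 0.75 × (1 − e^(-0.917333)) = 0.75 × (1 − 0.399583) = 0.450313.

0.4503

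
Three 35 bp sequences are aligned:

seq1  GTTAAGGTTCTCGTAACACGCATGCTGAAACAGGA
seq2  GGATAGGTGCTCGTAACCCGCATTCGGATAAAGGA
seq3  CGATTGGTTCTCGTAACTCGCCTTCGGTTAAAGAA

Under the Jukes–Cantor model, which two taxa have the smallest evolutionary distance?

seq2 and seq3

seq1–seq2: 9/35 differ, p = 0.257, d = 0.315.
seq1–seq3: 13/35 differ, p = 0.371, d = 0.513.
seq2–seq3: 7/35 differ, p = 0.200, d = 0.233.
The smallest distance is between seq2 and seq3.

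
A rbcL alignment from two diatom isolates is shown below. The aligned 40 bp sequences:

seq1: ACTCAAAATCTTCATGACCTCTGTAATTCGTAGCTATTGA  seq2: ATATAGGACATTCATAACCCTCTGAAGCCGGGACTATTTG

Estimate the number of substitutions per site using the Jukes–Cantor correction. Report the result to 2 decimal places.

0.82

The sequences differ at 20 of 40 sites, so p = 20/40 = 0.5.
d = −(3/4) ln(1 − 4p/3) = −0.75 ln(1 − 0.666667) = −0.75 ln(0.333333)
  = −0.75 × (-1.098613) = 0.823960 substitutions/site.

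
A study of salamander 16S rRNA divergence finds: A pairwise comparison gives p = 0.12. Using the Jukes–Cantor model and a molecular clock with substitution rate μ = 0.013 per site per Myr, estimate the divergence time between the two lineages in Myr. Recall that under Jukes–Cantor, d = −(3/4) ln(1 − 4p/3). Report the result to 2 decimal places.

5.03

d = −(3/4) ln(1 − 4p/3) = −0.75 ln(1 − 0.16) = −0.75 ln(0.84)
  = −0.75 × (-0.174353) = 0.130765 substitutions/site.
Under a molecular clock d = 2μt, so t = d/(2μ) = 0.130765 / (2 × 0.013) = 5.03 Myr.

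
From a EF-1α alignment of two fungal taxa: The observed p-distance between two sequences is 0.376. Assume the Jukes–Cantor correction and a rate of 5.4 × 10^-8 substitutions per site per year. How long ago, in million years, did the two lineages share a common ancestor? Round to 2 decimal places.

4.83

d = −(3/4) ln(1 − 4p/3) = −0.75 ln(1 − 0.501333) = −0.75 ln(0.498667)
  = −0.75 × (-0.695817) = 0.521863 substitutions/site.
Under a molecular clock d = 2μt, so t = d/(2μ) = 0.521863 / (2 × 5.4 × 10^-8) = 4.83 million years.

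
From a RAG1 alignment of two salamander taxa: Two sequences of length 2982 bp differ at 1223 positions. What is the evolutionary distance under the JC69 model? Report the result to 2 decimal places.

0.59

p = 1223/2982 ≈ 0.410127.
d = −(3/4) ln(1 − 4p/3) = −0.75 ln(1 − 0.546836) = −0.75 ln(0.453164)
  = −0.75 × (-0.791501) = 0.593626 substitutions/site.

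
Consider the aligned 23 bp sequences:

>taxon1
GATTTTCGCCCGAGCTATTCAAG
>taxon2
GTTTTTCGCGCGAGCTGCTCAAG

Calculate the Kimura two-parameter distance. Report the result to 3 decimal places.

0.199

Of 23 sites, 2 differences are transitions and 2 are transversions, so P = 2/23 ≈ 0.086957 and Q = 2/23 ≈ 0.086957.
Under the Kimura two-parameter model, d = −½ ln(1 − 2P − Q) − ¼ ln(1 − 2Q).
1 − 2P − Q = 0.739129, giving −½ ln(0.739129) = 0.151141.
1 − 2Q = 0.826086, giving −¼ ln(0.826086) = 0.047764.
d = 0.151141 + 0.047764 = 0.198905.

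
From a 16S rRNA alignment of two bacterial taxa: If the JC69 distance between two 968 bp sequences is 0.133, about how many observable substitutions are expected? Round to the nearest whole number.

118

Invert JC69: p = (3/4)(1 − e^(−4d/3)) = 0.75 × (1 − e^(-0.177333)) = 0.75 × (1 − 0.837501) = 0.121874.
Expected differing sites = pL ≈ 0.121874 × 968 = 117.974032 ≈ 118.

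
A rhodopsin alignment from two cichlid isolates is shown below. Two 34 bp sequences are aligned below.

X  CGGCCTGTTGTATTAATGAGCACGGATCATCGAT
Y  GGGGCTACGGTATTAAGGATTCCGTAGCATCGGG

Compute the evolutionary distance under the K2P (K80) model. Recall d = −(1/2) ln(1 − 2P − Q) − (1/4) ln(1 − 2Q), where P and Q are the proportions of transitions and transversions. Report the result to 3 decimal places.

Of 34 sites, 4 differences are transitions and 9 are transversions, so P = 4/34 ≈ 0.117647 and Q = 9/34 ≈ 0.264706.
Under the Kimura two-parameter model, d = −½ ln(1 − 2P − Q) − ¼ ln(1 − 2Q).
1 − 2P − Q = 0.5, giving −½ ln(0.5) = 0.346574.
1 − 2Q = 0.470588, giving −¼ ln(0.470588) = 0.188443.
d = 0.346574 + 0.188443 = 0.535017.

0.535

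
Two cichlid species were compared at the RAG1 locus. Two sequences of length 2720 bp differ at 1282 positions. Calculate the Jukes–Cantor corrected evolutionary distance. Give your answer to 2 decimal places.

0.74

p = 1282/2720 ≈ 0.471324.
d = −(3/4) ln(1 − 4p/3) = −0.75 ln(1 − 0.628432) = −0.75 ln(0.371568)
  = −0.75 × (-0.990023) = 0.742517 substitutions/site.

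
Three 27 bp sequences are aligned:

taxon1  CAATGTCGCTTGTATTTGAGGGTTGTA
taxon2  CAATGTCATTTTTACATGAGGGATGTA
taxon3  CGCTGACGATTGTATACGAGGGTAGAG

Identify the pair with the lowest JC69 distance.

taxon1 and taxon2

taxon1–taxon2: 6/27 differ, p = 0.222, d = 0.264.
taxon1–taxon3: 9/27 differ, p = 0.333, d = 0.441.
taxon2–taxon3: 12/27 differ, p = 0.444, d = 0.673.
The smallest distance is between taxon1 and taxon2.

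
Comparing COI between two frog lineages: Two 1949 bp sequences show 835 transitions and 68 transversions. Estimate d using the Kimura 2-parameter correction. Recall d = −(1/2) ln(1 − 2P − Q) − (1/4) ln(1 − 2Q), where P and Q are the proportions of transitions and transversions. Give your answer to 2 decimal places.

1.13

P = 835/1949 ≈ 0.428425 and Q = 68/1949 ≈ 0.03489.
Under the Kimura two-parameter model, d = −½ ln(1 − 2P − Q) − ¼ ln(1 − 2Q).
1 − 2P − Q = 0.10826, giving −½ ln(0.10826) = 1.111610.
1 − 2Q = 0.93022, giving −¼ ln(0.93022) = 0.018084.
d = 1.111610 + 0.018084 = 1.129694.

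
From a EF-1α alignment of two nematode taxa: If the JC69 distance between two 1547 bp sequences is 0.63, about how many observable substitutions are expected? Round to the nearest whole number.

659

Invert JC69: p = (3/4)(1 − e^(−4d/3)) = 0.75 × (1 − e^(-0.84)) = 0.75 × (1 − 0.431711) = 0.426217.
Expected differing sites = pL ≈ 0.426217 × 1547 = 659.357699 ≈ 659.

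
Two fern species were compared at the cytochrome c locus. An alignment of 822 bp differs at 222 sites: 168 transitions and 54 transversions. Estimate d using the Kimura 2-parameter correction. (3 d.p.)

0.357

P = 168/822 ≈ 0.20438 and Q = 54/822 ≈ 0.065693.
Under the Kimura two-parameter model, d = −½ ln(1 − 2P − Q) − ¼ ln(1 − 2Q).
1 − 2P − Q = 0.525547, giving −½ ln(0.525547) = 0.321658.
1 − 2Q = 0.868614, giving −¼ ln(0.868614) = 0.035214.
d = 0.321658 + 0.035214 = 0.356872.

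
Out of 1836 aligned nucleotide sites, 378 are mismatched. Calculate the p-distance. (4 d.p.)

p = 378/1836 = 0.205882… ≈ 0.2059 (to 4 d.p.).

0.2059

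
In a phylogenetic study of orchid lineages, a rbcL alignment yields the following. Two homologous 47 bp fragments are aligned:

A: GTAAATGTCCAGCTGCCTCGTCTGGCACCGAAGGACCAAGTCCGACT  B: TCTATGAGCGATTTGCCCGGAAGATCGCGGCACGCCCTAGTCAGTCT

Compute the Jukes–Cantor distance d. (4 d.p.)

The sequences differ at 25 of 47 sites, so p = 25/47 ≈ 0.531915.
d = −(3/4) ln(1 − 4p/3) = −0.75 ln(1 − 0.70922) = −0.75 ln(0.29078)
  = −0.75 × (-1.235188) = 0.926391 substitutions/site.

0.9264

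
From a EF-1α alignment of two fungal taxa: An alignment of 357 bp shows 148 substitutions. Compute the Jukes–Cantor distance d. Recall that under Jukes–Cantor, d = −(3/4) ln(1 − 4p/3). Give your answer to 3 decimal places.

p = 148/357 ≈ 0.414566.
d = −(3/4) ln(1 − 4p/3) = −0.75 ln(1 − 0.552755) = −0.75 ln(0.447245)
  = −0.75 × (-0.804649) = 0.603487 substitutions/site.

0.603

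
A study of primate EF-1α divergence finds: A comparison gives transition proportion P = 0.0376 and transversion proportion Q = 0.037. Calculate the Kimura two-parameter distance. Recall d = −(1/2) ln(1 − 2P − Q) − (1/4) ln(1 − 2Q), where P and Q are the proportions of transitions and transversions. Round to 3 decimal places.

Under the Kimura two-parameter model, d = −½ ln(1 − 2P − Q) − ¼ ln(1 − 2Q).
1 − 2P − Q = 0.8878, giving −½ ln(0.8878) = 0.059504.
1 − 2Q = 0.926, giving −¼ ln(0.926) = 0.019220.
d = 0.059504 + 0.019220 = 0.078724.

0.079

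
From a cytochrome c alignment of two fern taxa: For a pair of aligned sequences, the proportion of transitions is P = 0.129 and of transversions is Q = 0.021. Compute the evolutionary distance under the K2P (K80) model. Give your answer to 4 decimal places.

Under the Kimura two-parameter model, d = −½ ln(1 − 2P − Q) − ¼ ln(1 − 2Q).
1 − 2P − Q = 0.721, giving −½ ln(0.721) = 0.163558.
1 − 2Q = 0.958, giving −¼ ln(0.958) = 0.010727.
d = 0.163558 + 0.010727 = 0.174285.

0.1743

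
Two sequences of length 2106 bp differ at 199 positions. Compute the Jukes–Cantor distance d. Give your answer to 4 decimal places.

0.1010

p = 199/2106 ≈ 0.094492.
d = −(3/4) ln(1 − 4p/3) = −0.75 ln(1 − 0.125989) = −0.75 ln(0.874011)
  = −0.75 × (-0.134662) = 0.100997 substitutions/site.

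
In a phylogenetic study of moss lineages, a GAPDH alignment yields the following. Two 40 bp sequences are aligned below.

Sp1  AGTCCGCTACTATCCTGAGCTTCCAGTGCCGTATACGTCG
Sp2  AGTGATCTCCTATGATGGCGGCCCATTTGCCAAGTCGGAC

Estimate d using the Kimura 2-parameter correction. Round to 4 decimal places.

1.1768

Of 40 sites, 2 differences are transitions and 19 are transversions, so P = 2/40 = 0.05 and Q = 19/40 = 0.475.
Under the Kimura two-parameter model, d = −½ ln(1 − 2P − Q) − ¼ ln(1 − 2Q).
1 − 2P − Q = 0.425, giving −½ ln(0.425) = 0.427833.
1 − 2Q = 0.05, giving −¼ ln(0.05) = 0.748933.
d = 0.427833 + 0.748933 = 1.176766.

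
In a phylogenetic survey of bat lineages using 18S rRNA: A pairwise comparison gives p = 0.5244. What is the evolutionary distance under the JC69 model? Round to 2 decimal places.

d = −(3/4) ln(1 − 4p/3) = −0.75 ln(1 − 0.6992) = −0.75 ln(0.3008)
  = −0.75 × (-1.201310) = 0.900983 substitutions/site.

0.90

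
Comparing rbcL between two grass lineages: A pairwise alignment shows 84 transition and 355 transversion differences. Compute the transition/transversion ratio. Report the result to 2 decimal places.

R = 84/355 = 0.236619… ≈ 0.24 (to 2 d.p.).

0.24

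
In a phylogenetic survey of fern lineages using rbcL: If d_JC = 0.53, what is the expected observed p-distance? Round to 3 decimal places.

0.380

p = (3/4)(1 − e^(−4d/3)) = 0.75 × (1 − e^(-0.706667)) = 0.75 × (1 − 0.493286) = 0.380036.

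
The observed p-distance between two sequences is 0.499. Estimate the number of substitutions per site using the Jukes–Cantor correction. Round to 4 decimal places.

d = −(3/4) ln(1 − 4p/3) = −0.75 ln(1 − 0.665333) = −0.75 ln(0.334667)
  = −0.75 × (-1.094619) = 0.820964 substitutions/site.

0.8210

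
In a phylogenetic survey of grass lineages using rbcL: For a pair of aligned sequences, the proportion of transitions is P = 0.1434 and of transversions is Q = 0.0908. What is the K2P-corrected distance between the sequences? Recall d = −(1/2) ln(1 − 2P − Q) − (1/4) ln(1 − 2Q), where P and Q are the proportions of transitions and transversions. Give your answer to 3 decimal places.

Under the Kimura two-parameter model, d = −½ ln(1 − 2P − Q) − ¼ ln(1 − 2Q).
1 − 2P − Q = 0.6224, giving −½ ln(0.6224) = 0.237086.
1 − 2Q = 0.8184, giving −¼ ln(0.8184) = 0.050101.
d = 0.237086 + 0.050101 = 0.287187.

0.287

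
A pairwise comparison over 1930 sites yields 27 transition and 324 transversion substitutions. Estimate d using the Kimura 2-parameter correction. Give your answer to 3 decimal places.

0.211

P = 27/1930 ≈ 0.01399 and Q = 324/1930 ≈ 0.167876.
Under the Kimura two-parameter model, d = −½ ln(1 − 2P − Q) − ¼ ln(1 − 2Q).
1 − 2P − Q = 0.804144, giving −½ ln(0.804144) = 0.108988.
1 − 2Q = 0.664248, giving −¼ ln(0.664248) = 0.102275.
d = 0.108988 + 0.102275 = 0.211263.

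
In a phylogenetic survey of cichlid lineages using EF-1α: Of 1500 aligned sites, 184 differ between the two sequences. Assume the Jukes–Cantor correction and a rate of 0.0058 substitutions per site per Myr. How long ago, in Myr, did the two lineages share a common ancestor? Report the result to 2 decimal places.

11.55

p = 184/1500 ≈ 0.122667.
d = −(3/4) ln(1 − 4p/3) = −0.75 ln(1 − 0.163556) = −0.75 ln(0.836444)
  = −0.75 × (-0.178596) = 0.133947 substitutions/site.
Under a molecular clock d = 2μt, so t = d/(2μ) = 0.133947 / (2 × 0.0058) = 11.55 Myr.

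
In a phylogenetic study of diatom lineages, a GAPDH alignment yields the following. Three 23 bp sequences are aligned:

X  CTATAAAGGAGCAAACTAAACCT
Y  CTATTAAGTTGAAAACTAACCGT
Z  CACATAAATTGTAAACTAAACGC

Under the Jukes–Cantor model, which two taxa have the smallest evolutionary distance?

X–Y: 6/23 differ, p = 0.261, d = 0.321.
X–Z: 10/23 differ, p = 0.435, d = 0.650.
Y–Z: 7/23 differ, p = 0.304, d = 0.390.
The smallest distance is between X and Y.

X and Y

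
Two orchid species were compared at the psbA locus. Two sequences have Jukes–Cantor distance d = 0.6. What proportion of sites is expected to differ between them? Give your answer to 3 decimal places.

0.413

p = (3/4)(1 − e^(−4d/3)) = 0.75 × (1 − e^(-0.8)) = 0.75 × (1 − 0.449329) = 0.413003.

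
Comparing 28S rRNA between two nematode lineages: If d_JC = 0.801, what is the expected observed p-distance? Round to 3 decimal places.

0.492

p = (3/4)(1 − e^(−4d/3)) = 0.75 × (1 − e^(-1.068)) = 0.75 × (1 − 0.343695) = 0.492229.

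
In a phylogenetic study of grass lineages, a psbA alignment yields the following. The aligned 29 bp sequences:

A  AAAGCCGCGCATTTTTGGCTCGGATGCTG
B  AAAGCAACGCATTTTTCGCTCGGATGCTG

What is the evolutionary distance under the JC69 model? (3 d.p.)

The sequences differ at 3 of 29 sites (6, 7, 17), so p = 3/29 ≈ 0.103448.
d = −(3/4) ln(1 − 4p/3) = −0.75 ln(1 − 0.137931) = −0.75 ln(0.862069)
  = −0.75 × (-0.148420) = 0.111315 substitutions/site.

0.111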